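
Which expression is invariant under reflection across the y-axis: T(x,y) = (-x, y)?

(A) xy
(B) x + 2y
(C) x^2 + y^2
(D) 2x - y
C

The map is reflection across the y-axis: T(x,y) = (-x, y).
Substitute the transformed coordinates into each option and compare with the original:
(A) xy  ->  (-x)(y) = -xy   [differs from xy: not invariant]
(B) x + 2y  ->  (-x) + 2(y) = -x + 2y   [differs from x + 2y: not invariant]
(C) x^2 + y^2  ->  (-x)^2 + (y)^2 = x^2 + y^2   [equals x^2 + y^2: invariant]
(D) 2x - y  ->  2(-x) - (y) = -2x - y   [differs from 2x - y: not invariant]

Only option (C), x^2 + y^2, is unchanged by the transformation.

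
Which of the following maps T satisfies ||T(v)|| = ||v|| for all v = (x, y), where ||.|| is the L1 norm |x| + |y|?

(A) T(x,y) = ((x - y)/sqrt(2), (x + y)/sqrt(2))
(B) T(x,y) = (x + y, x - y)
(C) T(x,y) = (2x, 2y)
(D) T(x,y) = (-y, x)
D

A transformation preserves a norm if ||T(v)|| = ||v|| for every v; a single vector where the norm changes rules an option out.

(A) T(x,y) = ((x - y)/sqrt(2), (x + y)/sqrt(2)): v = (1, 0) has norm |1| + |0| = 1, but T(v) = (sqrt(2)/2, sqrt(2)/2) has norm sqrt(2) -- not preserved.
(B) T(x,y) = (x + y, x - y): v = (1, 0) has norm |1| + |0| = 1, but T(v) = (1, 1) has norm 2 -- not preserved.
(C) T(x,y) = (2x, 2y): v = (1, 0) has norm |1| + |0| = 1, but T(v) = (2, 0) has norm 2 -- not preserved.
(D) T(x,y) = (-y, x): preserves the norm -- it only permutes the coordinates and/or flips signs, which leaves |x| + |y| unchanged.

Therefore the answer is (D).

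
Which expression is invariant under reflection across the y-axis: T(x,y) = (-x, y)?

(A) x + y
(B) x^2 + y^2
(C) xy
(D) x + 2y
B

The map is reflection across the y-axis: T(x,y) = (-x, y).
Substitute the transformed coordinates into each option and compare with the original:
(A) x + y  ->  (-x) + (y) = -x + y   [differs from x + y: not invariant]
(B) x^2 + y^2  ->  (-x)^2 + (y)^2 = x^2 + y^2   [equals x^2 + y^2: invariant]
(C) xy  ->  (-x)(y) = -xy   [differs from xy: not invariant]
(D) x + 2y  ->  (-x) + 2(y) = -x + 2y   [differs from x + 2y: not invariant]

Only option (B), x^2 + y^2, is unchanged by the transformation.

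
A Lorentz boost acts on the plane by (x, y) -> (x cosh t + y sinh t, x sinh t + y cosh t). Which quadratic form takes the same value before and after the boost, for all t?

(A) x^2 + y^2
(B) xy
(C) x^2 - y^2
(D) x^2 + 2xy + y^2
C

Write x' = x cosh t + y sinh t, y' = x sinh t + y cosh t and substitute into each option:
(A) x^2 + y^2: (x cosh t + y sinh t)^2 + (x sinh t + y cosh t)^2 = (x^2 + y^2)(cosh^2 t + sinh^2 t) + 4xy sinh t cosh t = (x^2 + y^2) cosh 2t + 2xy sinh 2t   [not invariant for t != 0]
(B) xy: (x cosh t + y sinh t)(x sinh t + y cosh t) = xy(cosh^2 t + sinh^2 t) + (x^2 + y^2) sinh t cosh t = xy cosh 2t + (x^2 + y^2)(sinh 2t)/2   [not invariant for t != 0]
(C) x^2 - y^2: (x cosh t + y sinh t)^2 - (x sinh t + y cosh t)^2 = x^2(cosh^2 t - sinh^2 t) + 2xy(cosh t sinh t - sinh t cosh t) + y^2(sinh^2 t - cosh^2 t) = x^2 - y^2   [invariant, using cosh^2 t - sinh^2 t = 1]
(D) x^2 + 2xy + y^2: (x' + y')^2 with x' + y' = (x + y)(cosh t + sinh t) = (x + y)e^t, so it becomes (x + y)^2 e^(2t)   [not invariant for t != 0]

Only (C) x^2 - y^2 is unchanged; it is the Minkowski form preserved by Lorentz boosts, just as x^2 + y^2 is preserved by ordinary rotations.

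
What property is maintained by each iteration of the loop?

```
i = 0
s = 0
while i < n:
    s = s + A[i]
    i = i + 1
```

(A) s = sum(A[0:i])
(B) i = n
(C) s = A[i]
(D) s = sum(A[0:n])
A

A loop invariant must hold before the first iteration and be re-established by every execution of the body.

(A) s = sum(A[0:i]): Initially i = 0 and s = 0 = sum of the empty slice A[0:0]. If s = sum(A[0:i]) holds at the top of an iteration, the body sets s to sum(A[0:i]) + A[i] = sum(A[0:i+1]) and then i to i+1, so s = sum(A[0:i]) holds again. At exit i = n, giving s = sum(A[0:n]).

The other options fail:
(B) i = n: false initially (i = 0); it is the exit condition, not an invariant.
(C) s = A[i]: after the first iteration s = A[0] but i = 1, so s = A[i] compares s with the wrong element (and fails in general).
(D) s = sum(A[0:n]): false before the loop (s = 0, not the full sum) -- it only becomes true at exit.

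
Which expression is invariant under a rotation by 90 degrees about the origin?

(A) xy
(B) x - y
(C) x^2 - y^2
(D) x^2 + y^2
D

A rotation by 90 degrees sends (x, y) to (-y, x).
Substitute the transformed coordinates into each option and compare with the original:
(A) xy  ->  (-y)(x) = -xy   [differs from xy: not invariant]
(B) x - y  ->  (-y) - (x) = -x - y   [differs from x - y: not invariant]
(C) x^2 - y^2  ->  (-y)^2 - (x)^2 = -x^2 + y^2   [differs from x^2 - y^2: not invariant]
(D) x^2 + y^2  ->  (-y)^2 + (x)^2 = x^2 + y^2   [equals x^2 + y^2: invariant]

Only option (D), x^2 + y^2, is unchanged by the transformation.
Geometrically, x^2 + y^2 is the squared distance from the origin, which every rotation about the origin preserves.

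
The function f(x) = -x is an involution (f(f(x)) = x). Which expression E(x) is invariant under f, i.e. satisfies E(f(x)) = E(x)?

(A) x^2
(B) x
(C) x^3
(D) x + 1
A

Replace x by f(x) = -x in each option and simplify. As a quick numerical cross-check, also compare E(3) with E(f(3)) = E(-3).

(A) x^2  ->  (-x)^2, which simplifies back to x^2; check: E(3) = 9, E(-3) = 9.   [invariant]
(B) x  ->  (-x) = -x; check: E(3) = 3 but E(-3) = -3.   [not invariant]
(C) x^3  ->  (-x)^3 = -x^3; check: E(3) = 27 but E(-3) = -27.   [not invariant]
(D) x + 1  ->  (-x) + 1 = 1 - x; check: E(3) = 4 but E(-3) = -2.   [not invariant]

Only (A) is unchanged. E is symmetric under swapping x with f(x) = -x, which is exactly what an involution does.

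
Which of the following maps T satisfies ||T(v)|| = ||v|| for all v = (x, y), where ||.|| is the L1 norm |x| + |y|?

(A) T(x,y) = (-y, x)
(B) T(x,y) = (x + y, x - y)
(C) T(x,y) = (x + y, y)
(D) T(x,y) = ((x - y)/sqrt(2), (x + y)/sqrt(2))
A

A transformation preserves a norm if ||T(v)|| = ||v|| for every v; a single vector where the norm changes rules an option out.

(A) T(x,y) = (-y, x): preserves the norm -- it only permutes the coordinates and/or flips signs, which leaves |x| + |y| unchanged.
(B) T(x,y) = (x + y, x - y): v = (1, 0) has norm |1| + |0| = 1, but T(v) = (1, 1) has norm 2 -- not preserved.
(C) T(x,y) = (x + y, y): v = (0, 1) has norm |0| + |1| = 1, but T(v) = (1, 1) has norm 2 -- not preserved.
(D) T(x,y) = ((x - y)/sqrt(2), (x + y)/sqrt(2)): v = (1, 0) has norm |1| + |0| = 1, but T(v) = (sqrt(2)/2, sqrt(2)/2) has norm sqrt(2) -- not preserved.

Therefore the answer is (A).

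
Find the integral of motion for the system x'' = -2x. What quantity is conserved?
E = (x')^2 + 2x^2

Multiply the equation by x':
x' * x'' = -2x * x'
The left side is d/dt[(x')^2/2] and the right side is d/dt[-2x^2/2], so
d/dt[(x')^2/2 + 2x^2/2] = 0, i.e. (x')^2/2 + 2x^2/2 = constant.
Multiplying by 2, the integral of motion is E = (x')^2 + 2x^2.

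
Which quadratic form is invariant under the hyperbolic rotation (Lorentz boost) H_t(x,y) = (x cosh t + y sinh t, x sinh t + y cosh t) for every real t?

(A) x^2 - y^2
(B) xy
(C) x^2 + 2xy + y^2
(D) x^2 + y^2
A

Write x' = x cosh t + y sinh t, y' = x sinh t + y cosh t and substitute into each option:
(A) x^2 - y^2: (x cosh t + y sinh t)^2 - (x sinh t + y cosh t)^2 = x^2(cosh^2 t - sinh^2 t) + 2xy(cosh t sinh t - sinh t cosh t) + y^2(sinh^2 t - cosh^2 t) = x^2 - y^2   [invariant, using cosh^2 t - sinh^2 t = 1]
(B) xy: (x cosh t + y sinh t)(x sinh t + y cosh t) = xy(cosh^2 t + sinh^2 t) + (x^2 + y^2) sinh t cosh t = xy cosh 2t + (x^2 + y^2)(sinh 2t)/2   [not invariant for t != 0]
(C) x^2 + 2xy + y^2: (x' + y')^2 with x' + y' = (x + y)(cosh t + sinh t) = (x + y)e^t, so it becomes (x + y)^2 e^(2t)   [not invariant for t != 0]
(D) x^2 + y^2: (x cosh t + y sinh t)^2 + (x sinh t + y cosh t)^2 = (x^2 + y^2)(cosh^2 t + sinh^2 t) + 4xy sinh t cosh t = (x^2 + y^2) cosh 2t + 2xy sinh 2t   [not invariant for t != 0]

Only (A) x^2 - y^2 is unchanged; it is the Minkowski form preserved by Lorentz boosts, just as x^2 + y^2 is preserved by ordinary rotations.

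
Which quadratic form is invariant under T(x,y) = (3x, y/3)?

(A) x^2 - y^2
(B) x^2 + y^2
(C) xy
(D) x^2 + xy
C

T multiplies x by 3 and divides y by 3.
Substitute the transformed coordinates into each option and compare with the original:
(A) x^2 - y^2  ->  (3x)^2 - (y/3)^2 = 9x^2 - y^2/9   [differs from x^2 - y^2: not invariant]
(B) x^2 + y^2  ->  (3x)^2 + (y/3)^2 = 9x^2 + y^2/9   [differs from x^2 + y^2: not invariant]
(C) xy  ->  (3x)(y/3) = xy   [equals xy: invariant]
(D) x^2 + xy  ->  (3x)^2 + (3x)(y/3) = 9x^2 + xy   [differs from x^2 + xy: not invariant]

Only option (C), xy, is unchanged by the transformation.
The factors 3 and 1/3 cancel only in the pure product xy.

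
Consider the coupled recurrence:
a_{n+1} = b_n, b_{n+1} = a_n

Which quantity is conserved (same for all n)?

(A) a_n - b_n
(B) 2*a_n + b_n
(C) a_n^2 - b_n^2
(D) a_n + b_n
D

Replace a_n by a_{n+1} = b_n and b_n by b_{n+1} = a_n in each option and simplify:
(A) a_n - b_n  ->  (b_n) - (a_n) = -a_n + b_n   [not conserved]
(B) 2*a_n + b_n  ->  2*(b_n) + (a_n) = a_n + 2*b_n   [not conserved]
(C) a_n^2 - b_n^2  ->  (b_n)^2 - (a_n)^2 = -a_n^2 + b_n^2   [not conserved]
(D) a_n + b_n  ->  (b_n) + (a_n) = a_n + b_n   [conserved]

Only (D) a_n + b_n returns to itself after one step, so it is the conserved quantity.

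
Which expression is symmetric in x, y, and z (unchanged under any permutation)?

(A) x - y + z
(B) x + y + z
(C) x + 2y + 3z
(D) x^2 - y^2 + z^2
B

A symmetric expression is unchanged when the variables are permuted; here the transformation to test is the swap (x, y) -> (y, x).
A symmetric expression must survive every permutation; the single swap x <-> y already eliminates the distractors, and the keyed expression is also unchanged by x <-> z and y <-> z (each variable enters it in exactly the same way).
Substitute the transformed coordinates into each option and compare with the original:
(A) x - y + z  ->  (y) - (x) + z = -x + y + z   [differs from x - y + z: not invariant]
(B) x + y + z  ->  (y) + (x) + z = x + y + z   [equals x + y + z: invariant]
(C) x + 2y + 3z  ->  (y) + 2(x) + 3z = 2x + y + 3z   [differs from x + 2y + 3z: not invariant]
(D) x^2 - y^2 + z^2  ->  (y)^2 - (x)^2 + z^2 = -x^2 + y^2 + z^2   [differs from x^2 - y^2 + z^2: not invariant]

Only option (B), x + y + z, is unchanged by the transformation.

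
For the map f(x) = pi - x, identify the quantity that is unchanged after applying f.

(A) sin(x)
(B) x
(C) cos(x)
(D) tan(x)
A

For f(x) = pi - x:
sin(pi - x) = sin(x), so sine is invariant under this transformation.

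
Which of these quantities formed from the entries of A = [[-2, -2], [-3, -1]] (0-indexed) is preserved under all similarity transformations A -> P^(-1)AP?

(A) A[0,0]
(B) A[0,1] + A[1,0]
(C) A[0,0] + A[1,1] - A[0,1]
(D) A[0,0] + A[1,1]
D

A[0,0] + A[1,1] is the trace of A. By the cyclic property of the trace, tr(P^(-1)AP) = tr(APP^(-1)) = tr(A), so it is the same for every matrix similar to A.

The other combinations are not similarity invariants. For example, take P = [[1, -1], [0, 1]] (det P = 1), so P^(-1) = [[1, 1], [0, 1]] and
B = P^(-1)AP = [[-5, 2], [-3, 2]].
Evaluating each option on A and on B:
(A) A[0,0]: -2 for A, -5 for B -> changes
(B) A[0,1] + A[1,0]: -5 for A, -1 for B -> changes
(C) A[0,0] + A[1,1] - A[0,1]: -1 for A, -5 for B -> changes
(D) A[0,0] + A[1,1]: -3 for A, -3 for B -> unchanged

Only (D) A[0,0] + A[1,1] = -3 survives (and it does so for every P, not just this one), so it is the invariant.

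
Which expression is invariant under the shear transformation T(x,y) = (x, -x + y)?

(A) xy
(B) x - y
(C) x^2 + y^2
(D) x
D

Under the shear T(x,y) = (x, -x + y):
Substitute the transformed coordinates into each option and compare with the original:
(A) xy  ->  (x)(-x + y) = -x^2 + xy   [differs from xy: not invariant]
(B) x - y  ->  (x) - (-x + y) = 2x - y   [differs from x - y: not invariant]
(C) x^2 + y^2  ->  (x)^2 + (-x + y)^2 = 2x^2 - 2xy + y^2   [differs from x^2 + y^2: not invariant]
(D) x  ->  (x) = x   [equals x: invariant]

Only option (D), x, is unchanged by the transformation.
A vertical shear moves points parallel to the y-axis, so the x-coordinate (and any function of x alone) is unchanged.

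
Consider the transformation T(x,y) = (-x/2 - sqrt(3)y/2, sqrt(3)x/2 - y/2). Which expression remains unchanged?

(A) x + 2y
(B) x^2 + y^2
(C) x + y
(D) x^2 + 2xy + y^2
B

An expression E(x,y) is invariant under T if E(T(x,y)) = E(x,y). Here T(x,y) = (-x/2 - sqrt(3)y/2, sqrt(3)x/2 - y/2).
Substitute the transformed coordinates into each option and compare with the original:
(A) x + 2y  ->  (-x/2 - sqrt(3)y/2) + 2(sqrt(3)x/2 - y/2) = -x/2 + sqrt(3)x - y - sqrt(3)y/2   [differs from x + 2y: not invariant]
(B) x^2 + y^2  ->  (-x/2 - sqrt(3)y/2)^2 + (sqrt(3)x/2 - y/2)^2 = x^2 + y^2   [equals x^2 + y^2: invariant]
(C) x + y  ->  (-x/2 - sqrt(3)y/2) + (sqrt(3)x/2 - y/2) = -x/2 + sqrt(3)x/2 - sqrt(3)y/2 - y/2   [differs from x + y: not invariant]
(D) x^2 + 2xy + y^2  ->  (-x/2 - sqrt(3)y/2)^2 + 2(-x/2 - sqrt(3)y/2)(sqrt(3)x/2 - y/2) + (sqrt(3)x/2 - y/2)^2 = -sqrt(3)x^2/2 + x^2 - xy + sqrt(3)y^2/2 + y^2   [differs from x^2 + 2xy + y^2: not invariant]

Only option (B), x^2 + y^2, is unchanged by the transformation.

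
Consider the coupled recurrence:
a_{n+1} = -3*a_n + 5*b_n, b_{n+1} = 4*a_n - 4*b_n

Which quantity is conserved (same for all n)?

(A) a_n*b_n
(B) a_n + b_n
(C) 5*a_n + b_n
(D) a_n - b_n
B

Replace a_n by a_{n+1} = -3*a_n + 5*b_n and b_n by b_{n+1} = 4*a_n - 4*b_n in each option and simplify:
(A) a_n*b_n  ->  (-3*a_n + 5*b_n)*(4*a_n - 4*b_n) = -12*a_n^2 + 32*a_n*b_n - 20*b_n^2   [not conserved]
(B) a_n + b_n  ->  (-3*a_n + 5*b_n) + (4*a_n - 4*b_n) = a_n + b_n   [conserved]
(C) 5*a_n + b_n  ->  5*(-3*a_n + 5*b_n) + (4*a_n - 4*b_n) = -11*a_n + 21*b_n   [not conserved]
(D) a_n - b_n  ->  (-3*a_n + 5*b_n) - (4*a_n - 4*b_n) = -7*a_n + 9*b_n   [not conserved]

Only (B) a_n + b_n returns to itself after one step, so it is the conserved quantity.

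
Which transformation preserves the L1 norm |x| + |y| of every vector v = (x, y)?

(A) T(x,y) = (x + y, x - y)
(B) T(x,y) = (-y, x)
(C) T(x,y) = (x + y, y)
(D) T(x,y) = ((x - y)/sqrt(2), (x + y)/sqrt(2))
B

A transformation preserves a norm if ||T(v)|| = ||v|| for every v; a single vector where the norm changes rules an option out.

(A) T(x,y) = (x + y, x - y): v = (1, 0) has norm |1| + |0| = 1, but T(v) = (1, 1) has norm 2 -- not preserved.
(B) T(x,y) = (-y, x): preserves the norm -- it only permutes the coordinates and/or flips signs, which leaves |x| + |y| unchanged.
(C) T(x,y) = (x + y, y): v = (0, 1) has norm |0| + |1| = 1, but T(v) = (1, 1) has norm 2 -- not preserved.
(D) T(x,y) = ((x - y)/sqrt(2), (x + y)/sqrt(2)): v = (1, 0) has norm |1| + |0| = 1, but T(v) = (sqrt(2)/2, sqrt(2)/2) has norm sqrt(2) -- not preserved.

Therefore the answer is (B).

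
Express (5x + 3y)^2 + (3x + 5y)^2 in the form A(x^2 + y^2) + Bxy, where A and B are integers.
34(x^2 + y^2) + 60xy

Expanding: (5x + 3y)^2 = 25x^2 + 30xy + 9y^2
(3x + 5y)^2 = 9x^2 + 30xy + 25y^2
Sum = (25+9)(x^2+y^2) + 60xy = 34(x^2 + y^2) + 60xy
This is symmetric in x and y.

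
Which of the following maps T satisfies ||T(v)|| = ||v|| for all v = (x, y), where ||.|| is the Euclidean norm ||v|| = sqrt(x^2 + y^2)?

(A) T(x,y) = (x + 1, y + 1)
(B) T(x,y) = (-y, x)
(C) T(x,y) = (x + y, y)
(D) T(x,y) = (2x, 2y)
B

A transformation preserves a norm if ||T(v)|| = ||v|| for every v; a single vector where the norm changes rules an option out.

(A) T(x,y) = (x + 1, y + 1): v = (1, 0) has norm sqrt((1)^2 + (0)^2) = 1, but T(v) = (2, 1) has norm sqrt(5) -- not preserved.
(B) T(x,y) = (-y, x): preserves the norm -- it is an orthogonal map (a rotation/reflection), and (-y)^2 + (x)^2 simplifies to x^2 + y^2.
(C) T(x,y) = (x + y, y): v = (0, 1) has norm sqrt((0)^2 + (1)^2) = 1, but T(v) = (1, 1) has norm sqrt(2) -- not preserved.
(D) T(x,y) = (2x, 2y): v = (1, 0) has norm sqrt((1)^2 + (0)^2) = 1, but T(v) = (2, 0) has norm 2 -- not preserved.

Therefore the answer is (B).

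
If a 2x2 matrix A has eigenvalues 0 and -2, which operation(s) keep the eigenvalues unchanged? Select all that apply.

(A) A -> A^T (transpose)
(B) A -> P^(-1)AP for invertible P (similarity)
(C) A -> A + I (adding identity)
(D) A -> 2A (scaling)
A and B

Eigenvalues are preserved by:
1. Similarity transformations: A -> P^(-1)AP (same characteristic polynomial)
2. Transpose: A^T has the same eigenvalues as A

Eigenvalues are NOT preserved by:
- Adding identity: eigenvalues become 0+1, -2+1
- Scaling: eigenvalues become 0, -4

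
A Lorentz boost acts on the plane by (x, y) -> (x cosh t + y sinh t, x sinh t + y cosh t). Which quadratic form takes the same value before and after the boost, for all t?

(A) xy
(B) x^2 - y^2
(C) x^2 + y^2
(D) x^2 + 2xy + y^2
B

Write x' = x cosh t + y sinh t, y' = x sinh t + y cosh t and substitute into each option:
(A) xy: (x cosh t + y sinh t)(x sinh t + y cosh t) = xy(cosh^2 t + sinh^2 t) + (x^2 + y^2) sinh t cosh t = xy cosh 2t + (x^2 + y^2)(sinh 2t)/2   [not invariant for t != 0]
(B) x^2 - y^2: (x cosh t + y sinh t)^2 - (x sinh t + y cosh t)^2 = x^2(cosh^2 t - sinh^2 t) + 2xy(cosh t sinh t - sinh t cosh t) + y^2(sinh^2 t - cosh^2 t) = x^2 - y^2   [invariant, using cosh^2 t - sinh^2 t = 1]
(C) x^2 + y^2: (x cosh t + y sinh t)^2 + (x sinh t + y cosh t)^2 = (x^2 + y^2)(cosh^2 t + sinh^2 t) + 4xy sinh t cosh t = (x^2 + y^2) cosh 2t + 2xy sinh 2t   [not invariant for t != 0]
(D) x^2 + 2xy + y^2: (x' + y')^2 with x' + y' = (x + y)(cosh t + sinh t) = (x + y)e^t, so it becomes (x + y)^2 e^(2t)   [not invariant for t != 0]

Only (B) x^2 - y^2 is unchanged; it is the Minkowski form preserved by Lorentz boosts, just as x^2 + y^2 is preserved by ordinary rotations.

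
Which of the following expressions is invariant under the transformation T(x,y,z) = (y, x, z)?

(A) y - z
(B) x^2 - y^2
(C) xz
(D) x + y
D

Apply T(x,y,z) = (y, x, z) to each option, i.e. replace (x, y, z) by the transformed coordinates.
Substitute the transformed coordinates into each option and compare with the original:
(A) y - z  ->  (x) - (z) = x - z   [differs from y - z: not invariant]
(B) x^2 - y^2  ->  (y)^2 - (x)^2 = -x^2 + y^2   [differs from x^2 - y^2: not invariant]
(C) xz  ->  (y)(z) = yz   [differs from xz: not invariant]
(D) x + y  ->  (y) + (x) = x + y   [equals x + y: invariant]

Only option (D), x + y, is unchanged by the transformation.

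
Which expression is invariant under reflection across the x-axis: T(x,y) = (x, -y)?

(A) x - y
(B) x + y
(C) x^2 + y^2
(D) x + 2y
C

The map is reflection across the x-axis: T(x,y) = (x, -y).
Substitute the transformed coordinates into each option and compare with the original:
(A) x - y  ->  (x) - (-y) = x + y   [differs from x - y: not invariant]
(B) x + y  ->  (x) + (-y) = x - y   [differs from x + y: not invariant]
(C) x^2 + y^2  ->  (x)^2 + (-y)^2 = x^2 + y^2   [equals x^2 + y^2: invariant]
(D) x + 2y  ->  (x) + 2(-y) = x - 2y   [differs from x + 2y: not invariant]

Only option (C), x^2 + y^2, is unchanged by the transformation.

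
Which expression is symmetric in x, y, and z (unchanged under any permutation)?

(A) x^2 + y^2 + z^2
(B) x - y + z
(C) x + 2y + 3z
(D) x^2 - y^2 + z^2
A

A symmetric expression is unchanged when the variables are permuted; here the transformation to test is the swap (x, y) -> (y, x).
A symmetric expression must survive every permutation; the single swap x <-> y already eliminates the distractors, and the keyed expression is also unchanged by x <-> z and y <-> z (each variable enters it in exactly the same way).
Substitute the transformed coordinates into each option and compare with the original:
(A) x^2 + y^2 + z^2  ->  (y)^2 + (x)^2 + z^2 = x^2 + y^2 + z^2   [equals x^2 + y^2 + z^2: invariant]
(B) x - y + z  ->  (y) - (x) + z = -x + y + z   [differs from x - y + z: not invariant]
(C) x + 2y + 3z  ->  (y) + 2(x) + 3z = 2x + y + 3z   [differs from x + 2y + 3z: not invariant]
(D) x^2 - y^2 + z^2  ->  (y)^2 - (x)^2 + z^2 = -x^2 + y^2 + z^2   [differs from x^2 - y^2 + z^2: not invariant]

Only option (A), x^2 + y^2 + z^2, is unchanged by the transformation.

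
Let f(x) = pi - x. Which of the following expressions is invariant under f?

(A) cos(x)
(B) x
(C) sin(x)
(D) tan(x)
C

For f(x) = pi - x:
sin(pi - x) = sin(x), so sine is invariant under this transformation.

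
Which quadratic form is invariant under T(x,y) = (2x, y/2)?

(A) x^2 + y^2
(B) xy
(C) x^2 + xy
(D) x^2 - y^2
B

T multiplies x by 2 and divides y by 2.
Substitute the transformed coordinates into each option and compare with the original:
(A) x^2 + y^2  ->  (2x)^2 + (y/2)^2 = 4x^2 + y^2/4   [differs from x^2 + y^2: not invariant]
(B) xy  ->  (2x)(y/2) = xy   [equals xy: invariant]
(C) x^2 + xy  ->  (2x)^2 + (2x)(y/2) = 4x^2 + xy   [differs from x^2 + xy: not invariant]
(D) x^2 - y^2  ->  (2x)^2 - (y/2)^2 = 4x^2 - y^2/4   [differs from x^2 - y^2: not invariant]

Only option (B), xy, is unchanged by the transformation.
The factors 2 and 1/2 cancel only in the pure product xy.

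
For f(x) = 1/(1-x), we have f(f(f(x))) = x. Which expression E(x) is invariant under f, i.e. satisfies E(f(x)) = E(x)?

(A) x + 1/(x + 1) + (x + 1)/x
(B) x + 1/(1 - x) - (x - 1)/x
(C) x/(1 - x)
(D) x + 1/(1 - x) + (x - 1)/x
D

Replace x by f(x) = 1/(1 - x) in each option and simplify. As a quick numerical cross-check, also compare E(4) with E(f(4)) = E(-1/3).

(A) x + 1/(x + 1) + (x + 1)/x  ->  (1/(1 - x)) + 1/((1/(1 - x)) + 1) + ((1/(1 - x)) + 1)/(1/(1 - x)) = (-x^3 + 6x^2 - 11x + 7)/(x^2 - 3x + 2); check: E(4) = 109/20 but E(-1/3) = -5/6.   [not invariant]
(B) x + 1/(1 - x) - (x - 1)/x  ->  (1/(1 - x)) + 1/(1 - (1/(1 - x))) - ((1/(1 - x)) - 1)/(1/(1 - x)) = (x^2(1 - x) - x + (x - 1)^2)/(x(x - 1)); check: E(4) = 35/12 but E(-1/3) = -43/12.   [not invariant]
(C) x/(1 - x)  ->  (1/(1 - x))/(1 - (1/(1 - x))) = -1/x; check: E(4) = -4/3 but E(-1/3) = -1/4.   [not invariant]
(D) x + 1/(1 - x) + (x - 1)/x  ->  (1/(1 - x)) + 1/(1 - (1/(1 - x))) + ((1/(1 - x)) - 1)/(1/(1 - x)), which simplifies back to x + 1/(1 - x) + (x - 1)/x; check: E(4) = 53/12, E(-1/3) = 53/12.   [invariant]

Only (D) is unchanged. Indeed f(f(x)) = 1/(1 - 1/(1-x)) = (1-x)/(-x) = (x-1)/x, so E(x) = x + f(x) + f(f(x)) is the sum over the whole 3-cycle; applying f just permutes the three terms cyclically (x -> f(x) -> f(f(x)) -> x), leaving the sum unchanged.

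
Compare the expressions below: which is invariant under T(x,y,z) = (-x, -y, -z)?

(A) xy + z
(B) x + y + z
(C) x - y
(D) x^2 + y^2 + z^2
D

Apply T(x,y,z) = (-x, -y, -z) to each option, i.e. replace (x, y, z) by the transformed coordinates.
Substitute the transformed coordinates into each option and compare with the original:
(A) xy + z  ->  (-x)(-y) + (-z) = xy - z   [differs from xy + z: not invariant]
(B) x + y + z  ->  (-x) + (-y) + (-z) = -x - y - z   [differs from x + y + z: not invariant]
(C) x - y  ->  (-x) - (-y) = -x + y   [differs from x - y: not invariant]
(D) x^2 + y^2 + z^2  ->  (-x)^2 + (-y)^2 + (-z)^2 = x^2 + y^2 + z^2   [equals x^2 + y^2 + z^2: invariant]

Only option (D), x^2 + y^2 + z^2, is unchanged by the transformation.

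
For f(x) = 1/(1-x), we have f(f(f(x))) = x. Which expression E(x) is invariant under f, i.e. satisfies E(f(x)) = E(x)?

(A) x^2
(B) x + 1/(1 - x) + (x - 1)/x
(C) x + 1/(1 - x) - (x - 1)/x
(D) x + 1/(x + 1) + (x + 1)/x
B

Replace x by f(x) = 1/(1 - x) in each option and simplify. As a quick numerical cross-check, also compare E(4) with E(f(4)) = E(-1/3).

(A) x^2  ->  (1/(1 - x))^2 = (x - 1)^(-2); check: E(4) = 16 but E(-1/3) = 1/9.   [not invariant]
(B) x + 1/(1 - x) + (x - 1)/x  ->  (1/(1 - x)) + 1/(1 - (1/(1 - x))) + ((1/(1 - x)) - 1)/(1/(1 - x)), which simplifies back to x + 1/(1 - x) + (x - 1)/x; check: E(4) = 53/12, E(-1/3) = 53/12.   [invariant]
(C) x + 1/(1 - x) - (x - 1)/x  ->  (1/(1 - x)) + 1/(1 - (1/(1 - x))) - ((1/(1 - x)) - 1)/(1/(1 - x)) = (x^2(1 - x) - x + (x - 1)^2)/(x(x - 1)); check: E(4) = 35/12 but E(-1/3) = -43/12.   [not invariant]
(D) x + 1/(x + 1) + (x + 1)/x  ->  (1/(1 - x)) + 1/((1/(1 - x)) + 1) + ((1/(1 - x)) + 1)/(1/(1 - x)) = (-x^3 + 6x^2 - 11x + 7)/(x^2 - 3x + 2); check: E(4) = 109/20 but E(-1/3) = -5/6.   [not invariant]

Only (B) is unchanged. Indeed f(f(x)) = 1/(1 - 1/(1-x)) = (1-x)/(-x) = (x-1)/x, so E(x) = x + f(x) + f(f(x)) is the sum over the whole 3-cycle; applying f just permutes the three terms cyclically (x -> f(x) -> f(f(x)) -> x), leaving the sum unchanged.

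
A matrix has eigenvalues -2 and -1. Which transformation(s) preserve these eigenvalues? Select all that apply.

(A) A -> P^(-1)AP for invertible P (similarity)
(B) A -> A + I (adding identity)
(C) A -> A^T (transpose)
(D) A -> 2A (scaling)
A and C

Eigenvalues are preserved by:
1. Similarity transformations: A -> P^(-1)AP (same characteristic polynomial)
2. Transpose: A^T has the same eigenvalues as A

Eigenvalues are NOT preserved by:
- Adding identity: eigenvalues become -2+1, -1+1
- Scaling: eigenvalues become -4, -2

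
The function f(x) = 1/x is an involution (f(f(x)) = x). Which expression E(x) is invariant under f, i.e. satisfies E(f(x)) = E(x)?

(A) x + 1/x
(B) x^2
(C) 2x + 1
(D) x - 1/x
A

Replace x by f(x) = 1/x in each option and simplify. As a quick numerical cross-check, also compare E(3) with E(f(3)) = E(1/3).

(A) x + 1/x  ->  (1/x) + 1/(1/x), which simplifies back to x + 1/x; check: E(3) = 10/3, E(1/3) = 10/3.   [invariant]
(B) x^2  ->  (1/x)^2 = x^(-2); check: E(3) = 9 but E(1/3) = 1/9.   [not invariant]
(C) 2x + 1  ->  2(1/x) + 1 = (x + 2)/x; check: E(3) = 7 but E(1/3) = 5/3.   [not invariant]
(D) x - 1/x  ->  (1/x) - 1/(1/x) = -x + 1/x; check: E(3) = 8/3 but E(1/3) = -8/3.   [not invariant]

Only (A) is unchanged. E is symmetric under swapping x with f(x) = 1/x, which is exactly what an involution does.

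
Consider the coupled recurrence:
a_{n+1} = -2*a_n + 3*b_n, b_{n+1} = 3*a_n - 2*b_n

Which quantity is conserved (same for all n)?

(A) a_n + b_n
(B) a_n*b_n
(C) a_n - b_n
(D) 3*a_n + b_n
A

Replace a_n by a_{n+1} = -2*a_n + 3*b_n and b_n by b_{n+1} = 3*a_n - 2*b_n in each option and simplify:
(A) a_n + b_n  ->  (-2*a_n + 3*b_n) + (3*a_n - 2*b_n) = a_n + b_n   [conserved]
(B) a_n*b_n  ->  (-2*a_n + 3*b_n)*(3*a_n - 2*b_n) = -6*a_n^2 + 13*a_n*b_n - 6*b_n^2   [not conserved]
(C) a_n - b_n  ->  (-2*a_n + 3*b_n) - (3*a_n - 2*b_n) = -5*a_n + 5*b_n   [not conserved]
(D) 3*a_n + b_n  ->  3*(-2*a_n + 3*b_n) + (3*a_n - 2*b_n) = -3*a_n + 7*b_n   [not conserved]

Only (A) a_n + b_n returns to itself after one step, so it is the conserved quantity.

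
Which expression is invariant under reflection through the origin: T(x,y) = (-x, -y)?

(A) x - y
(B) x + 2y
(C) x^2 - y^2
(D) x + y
C

The map is reflection through the origin: T(x,y) = (-x, -y).
Substitute the transformed coordinates into each option and compare with the original:
(A) x - y  ->  (-x) - (-y) = -x + y   [differs from x - y: not invariant]
(B) x + 2y  ->  (-x) + 2(-y) = -x - 2y   [differs from x + 2y: not invariant]
(C) x^2 - y^2  ->  (-x)^2 - (-y)^2 = x^2 - y^2   [equals x^2 - y^2: invariant]
(D) x + y  ->  (-x) + (-y) = -x - y   [differs from x + y: not invariant]

Only option (C), x^2 - y^2, is unchanged by the transformation.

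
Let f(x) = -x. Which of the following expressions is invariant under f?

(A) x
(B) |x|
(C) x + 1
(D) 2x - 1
B

For f(x) = -x:
Applying f replaces x by -x. Since |-x| = |x|, the absolute value is unchanged by f, whereas x -> -x, 2x - 1 -> -2x - 1 and x + 1 -> -x + 1 all change.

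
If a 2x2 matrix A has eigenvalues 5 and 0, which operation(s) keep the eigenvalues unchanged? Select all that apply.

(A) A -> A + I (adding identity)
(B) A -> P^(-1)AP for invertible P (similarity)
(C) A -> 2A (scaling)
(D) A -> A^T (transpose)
B and D

Eigenvalues are preserved by:
1. Similarity transformations: A -> P^(-1)AP (same characteristic polynomial)
2. Transpose: A^T has the same eigenvalues as A

Eigenvalues are NOT preserved by:
- Adding identity: eigenvalues become 5+1, 0+1
- Scaling: eigenvalues become 10, 0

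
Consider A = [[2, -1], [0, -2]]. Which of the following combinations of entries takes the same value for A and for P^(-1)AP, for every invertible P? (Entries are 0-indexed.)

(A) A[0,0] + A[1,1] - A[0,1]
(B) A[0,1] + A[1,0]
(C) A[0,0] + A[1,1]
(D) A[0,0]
C

A[0,0] + A[1,1] is the trace of A. By the cyclic property of the trace, tr(P^(-1)AP) = tr(APP^(-1)) = tr(A), so it is the same for every matrix similar to A.

The other combinations are not similarity invariants. For example, take P = [[1, 1], [1, 2]] (det P = 1), so P^(-1) = [[2, -1], [-1, 1]] and
B = P^(-1)AP = [[4, 4], [-3, -4]].
Evaluating each option on A and on B:
(A) A[0,0] + A[1,1] - A[0,1]: 1 for A, -4 for B -> changes
(B) A[0,1] + A[1,0]: -1 for A, 1 for B -> changes
(C) A[0,0] + A[1,1]: 0 for A, 0 for B -> unchanged
(D) A[0,0]: 2 for A, 4 for B -> changes

Only (C) A[0,0] + A[1,1] = 0 survives (and it does so for every P, not just this one), so it is the invariant.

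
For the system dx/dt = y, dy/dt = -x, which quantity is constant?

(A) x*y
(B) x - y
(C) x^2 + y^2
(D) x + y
C

A first integral I satisfies dI/dt = 0 along every solution. Differentiate each option and use the equation of motion:
(A) d/dt[x*y] = (dx/dt)y + x(dy/dt) = y^2 - x^2, not identically 0
(B) d/dt[x - y] = y - (-x) = x + y, not identically 0
(C) d/dt[x^2 + y^2] = 2x*dx/dt + 2y*dy/dt = 2x*y + 2y*(-x) = 0
(D) d/dt[x + y] = y + (-x) = y - x, not identically 0

Only (C) has zero time-derivative. So x^2 + y^2 (the squared radius; trajectories are circles) is the conserved quantity.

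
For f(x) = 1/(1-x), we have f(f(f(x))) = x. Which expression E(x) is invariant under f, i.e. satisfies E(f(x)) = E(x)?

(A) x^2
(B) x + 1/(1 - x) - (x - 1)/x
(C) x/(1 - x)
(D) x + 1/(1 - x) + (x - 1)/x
D

Replace x by f(x) = 1/(1 - x) in each option and simplify. As a quick numerical cross-check, also compare E(4) with E(f(4)) = E(-1/3).

(A) x^2  ->  (1/(1 - x))^2 = (x - 1)^(-2); check: E(4) = 16 but E(-1/3) = 1/9.   [not invariant]
(B) x + 1/(1 - x) - (x - 1)/x  ->  (1/(1 - x)) + 1/(1 - (1/(1 - x))) - ((1/(1 - x)) - 1)/(1/(1 - x)) = (x^2(1 - x) - x + (x - 1)^2)/(x(x - 1)); check: E(4) = 35/12 but E(-1/3) = -43/12.   [not invariant]
(C) x/(1 - x)  ->  (1/(1 - x))/(1 - (1/(1 - x))) = -1/x; check: E(4) = -4/3 but E(-1/3) = -1/4.   [not invariant]
(D) x + 1/(1 - x) + (x - 1)/x  ->  (1/(1 - x)) + 1/(1 - (1/(1 - x))) + ((1/(1 - x)) - 1)/(1/(1 - x)), which simplifies back to x + 1/(1 - x) + (x - 1)/x; check: E(4) = 53/12, E(-1/3) = 53/12.   [invariant]

Only (D) is unchanged. Indeed f(f(x)) = 1/(1 - 1/(1-x)) = (1-x)/(-x) = (x-1)/x, so E(x) = x + f(x) + f(f(x)) is the sum over the whole 3-cycle; applying f just permutes the three terms cyclically (x -> f(x) -> f(f(x)) -> x), leaving the sum unchanged.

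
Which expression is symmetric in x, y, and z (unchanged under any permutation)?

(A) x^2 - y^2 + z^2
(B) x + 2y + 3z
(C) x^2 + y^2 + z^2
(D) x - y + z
C

A symmetric expression is unchanged when the variables are permuted; here the transformation to test is the swap (x, y) -> (y, x).
A symmetric expression must survive every permutation; the single swap x <-> y already eliminates the distractors, and the keyed expression is also unchanged by x <-> z and y <-> z (each variable enters it in exactly the same way).
Substitute the transformed coordinates into each option and compare with the original:
(A) x^2 - y^2 + z^2  ->  (y)^2 - (x)^2 + z^2 = -x^2 + y^2 + z^2   [differs from x^2 - y^2 + z^2: not invariant]
(B) x + 2y + 3z  ->  (y) + 2(x) + 3z = 2x + y + 3z   [differs from x + 2y + 3z: not invariant]
(C) x^2 + y^2 + z^2  ->  (y)^2 + (x)^2 + z^2 = x^2 + y^2 + z^2   [equals x^2 + y^2 + z^2: invariant]
(D) x - y + z  ->  (y) - (x) + z = -x + y + z   [differs from x - y + z: not invariant]

Only option (C), x^2 + y^2 + z^2, is unchanged by the transformation.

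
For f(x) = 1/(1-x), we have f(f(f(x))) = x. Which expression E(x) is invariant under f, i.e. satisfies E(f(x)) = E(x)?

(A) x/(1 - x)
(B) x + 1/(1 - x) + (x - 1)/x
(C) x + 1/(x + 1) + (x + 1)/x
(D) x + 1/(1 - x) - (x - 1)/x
B

Replace x by f(x) = 1/(1 - x) in each option and simplify. As a quick numerical cross-check, also compare E(3) with E(f(3)) = E(-1/2).

(A) x/(1 - x)  ->  (1/(1 - x))/(1 - (1/(1 - x))) = -1/x; check: E(3) = -3/2 but E(-1/2) = -1/3.   [not invariant]
(B) x + 1/(1 - x) + (x - 1)/x  ->  (1/(1 - x)) + 1/(1 - (1/(1 - x))) + ((1/(1 - x)) - 1)/(1/(1 - x)), which simplifies back to x + 1/(1 - x) + (x - 1)/x; check: E(3) = 19/6, E(-1/2) = 19/6.   [invariant]
(C) x + 1/(x + 1) + (x + 1)/x  ->  (1/(1 - x)) + 1/((1/(1 - x)) + 1) + ((1/(1 - x)) + 1)/(1/(1 - x)) = (-x^3 + 6x^2 - 11x + 7)/(x^2 - 3x + 2); check: E(3) = 55/12 but E(-1/2) = 1/2.   [not invariant]
(D) x + 1/(1 - x) - (x - 1)/x  ->  (1/(1 - x)) + 1/(1 - (1/(1 - x))) - ((1/(1 - x)) - 1)/(1/(1 - x)) = (x^2(1 - x) - x + (x - 1)^2)/(x(x - 1)); check: E(3) = 11/6 but E(-1/2) = -17/6.   [not invariant]

Only (B) is unchanged. Indeed f(f(x)) = 1/(1 - 1/(1-x)) = (1-x)/(-x) = (x-1)/x, so E(x) = x + f(x) + f(f(x)) is the sum over the whole 3-cycle; applying f just permutes the three terms cyclically (x -> f(x) -> f(f(x)) -> x), leaving the sum unchanged.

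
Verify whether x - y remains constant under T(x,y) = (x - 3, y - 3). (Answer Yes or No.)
Yes

Substitute T(x,y) = (x - 3, y - 3) into the expression and compare with the original.

Original: x - y
After applying T: (x - 3) - (y - 3) = x - y

This is identical to the original x - y, so the expression is invariant.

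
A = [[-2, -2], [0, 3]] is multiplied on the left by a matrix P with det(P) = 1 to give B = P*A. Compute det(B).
-6

By the multiplicative property of determinants, det(B) = det(P*A) = det(P) * det(A) = det(A),
so the determinant is invariant under multiplication by any determinant-1 matrix; we just need det(A).

det(A) = (-2)(3) - (-2)(0) = -6 - 0 = -6

Therefore det(B) = 1 * (-6) = -6.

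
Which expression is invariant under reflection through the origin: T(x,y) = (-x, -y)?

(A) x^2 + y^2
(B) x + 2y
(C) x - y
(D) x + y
A

The map is reflection through the origin: T(x,y) = (-x, -y).
Substitute the transformed coordinates into each option and compare with the original:
(A) x^2 + y^2  ->  (-x)^2 + (-y)^2 = x^2 + y^2   [equals x^2 + y^2: invariant]
(B) x + 2y  ->  (-x) + 2(-y) = -x - 2y   [differs from x + 2y: not invariant]
(C) x - y  ->  (-x) - (-y) = -x + y   [differs from x - y: not invariant]
(D) x + y  ->  (-x) + (-y) = -x - y   [differs from x + y: not invariant]

Only option (A), x^2 + y^2, is unchanged by the transformation.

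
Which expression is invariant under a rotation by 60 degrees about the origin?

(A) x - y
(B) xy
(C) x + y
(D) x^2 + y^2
D

A rotation by 60 degrees sends (x, y) to (x/2 - sqrt(3)y/2, sqrt(3)x/2 + y/2).
Substitute the transformed coordinates into each option and compare with the original:
(A) x - y  ->  (x/2 - sqrt(3)y/2) - (sqrt(3)x/2 + y/2) = -sqrt(3)x/2 + x/2 - sqrt(3)y/2 - y/2   [differs from x - y: not invariant]
(B) xy  ->  (x/2 - sqrt(3)y/2)(sqrt(3)x/2 + y/2) = sqrt(3)x^2/4 - xy/2 - sqrt(3)y^2/4   [differs from xy: not invariant]
(C) x + y  ->  (x/2 - sqrt(3)y/2) + (sqrt(3)x/2 + y/2) = x/2 + sqrt(3)x/2 - sqrt(3)y/2 + y/2   [differs from x + y: not invariant]
(D) x^2 + y^2  ->  (x/2 - sqrt(3)y/2)^2 + (sqrt(3)x/2 + y/2)^2 = x^2 + y^2   [equals x^2 + y^2: invariant]

Only option (D), x^2 + y^2, is unchanged by the transformation.
Geometrically, x^2 + y^2 is the squared distance from the origin, which every rotation about the origin preserves.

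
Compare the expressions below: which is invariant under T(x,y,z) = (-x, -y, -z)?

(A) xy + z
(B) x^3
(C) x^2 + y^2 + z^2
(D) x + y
C

Apply T(x,y,z) = (-x, -y, -z) to each option, i.e. replace (x, y, z) by the transformed coordinates.
Substitute the transformed coordinates into each option and compare with the original:
(A) xy + z  ->  (-x)(-y) + (-z) = xy - z   [differs from xy + z: not invariant]
(B) x^3  ->  (-x)^3 = -x^3   [differs from x^3: not invariant]
(C) x^2 + y^2 + z^2  ->  (-x)^2 + (-y)^2 + (-z)^2 = x^2 + y^2 + z^2   [equals x^2 + y^2 + z^2: invariant]
(D) x + y  ->  (-x) + (-y) = -x - y   [differs from x + y: not invariant]

Only option (C), x^2 + y^2 + z^2, is unchanged by the transformation.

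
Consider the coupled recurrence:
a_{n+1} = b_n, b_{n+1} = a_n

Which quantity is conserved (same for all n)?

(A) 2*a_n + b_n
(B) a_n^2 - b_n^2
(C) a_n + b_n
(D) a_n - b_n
C

Replace a_n by a_{n+1} = b_n and b_n by b_{n+1} = a_n in each option and simplify:
(A) 2*a_n + b_n  ->  2*(b_n) + (a_n) = a_n + 2*b_n   [not conserved]
(B) a_n^2 - b_n^2  ->  (b_n)^2 - (a_n)^2 = -a_n^2 + b_n^2   [not conserved]
(C) a_n + b_n  ->  (b_n) + (a_n) = a_n + b_n   [conserved]
(D) a_n - b_n  ->  (b_n) - (a_n) = -a_n + b_n   [not conserved]

Only (C) a_n + b_n returns to itself after one step, so it is the conserved quantity.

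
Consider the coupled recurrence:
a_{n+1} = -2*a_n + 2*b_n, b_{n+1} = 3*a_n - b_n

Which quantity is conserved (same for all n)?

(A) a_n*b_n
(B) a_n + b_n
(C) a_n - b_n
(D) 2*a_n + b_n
B

Replace a_n by a_{n+1} = -2*a_n + 2*b_n and b_n by b_{n+1} = 3*a_n - b_n in each option and simplify:
(A) a_n*b_n  ->  (-2*a_n + 2*b_n)*(3*a_n - b_n) = -6*a_n^2 + 8*a_n*b_n - 2*b_n^2   [not conserved]
(B) a_n + b_n  ->  (-2*a_n + 2*b_n) + (3*a_n - b_n) = a_n + b_n   [conserved]
(C) a_n - b_n  ->  (-2*a_n + 2*b_n) - (3*a_n - b_n) = -5*a_n + 3*b_n   [not conserved]
(D) 2*a_n + b_n  ->  2*(-2*a_n + 2*b_n) + (3*a_n - b_n) = -a_n + 3*b_n   [not conserved]

Only (B) a_n + b_n returns to itself after one step, so it is the conserved quantity.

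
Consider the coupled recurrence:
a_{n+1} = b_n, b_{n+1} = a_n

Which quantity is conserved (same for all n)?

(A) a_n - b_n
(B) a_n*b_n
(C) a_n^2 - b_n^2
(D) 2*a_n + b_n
B

Replace a_n by a_{n+1} = b_n and b_n by b_{n+1} = a_n in each option and simplify:
(A) a_n - b_n  ->  (b_n) - (a_n) = -a_n + b_n   [not conserved]
(B) a_n*b_n  ->  (b_n)*(a_n) = a_n*b_n   [conserved]
(C) a_n^2 - b_n^2  ->  (b_n)^2 - (a_n)^2 = -a_n^2 + b_n^2   [not conserved]
(D) 2*a_n + b_n  ->  2*(b_n) + (a_n) = a_n + 2*b_n   [not conserved]

Only (B) a_n*b_n returns to itself after one step, so it is the conserved quantity.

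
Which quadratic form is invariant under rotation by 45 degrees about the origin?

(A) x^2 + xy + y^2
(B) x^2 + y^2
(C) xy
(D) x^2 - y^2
B

Rotation by 45 degrees sends (x, y) to (sqrt(2)x/2 - sqrt(2)y/2, sqrt(2)x/2 + sqrt(2)y/2).
Substitute the transformed coordinates into each option and compare with the original:
(A) x^2 + xy + y^2  ->  (sqrt(2)x/2 - sqrt(2)y/2)^2 + (sqrt(2)x/2 - sqrt(2)y/2)(sqrt(2)x/2 + sqrt(2)y/2) + (sqrt(2)x/2 + sqrt(2)y/2)^2 = 3x^2/2 + y^2/2   [differs from x^2 + xy + y^2: not invariant]
(B) x^2 + y^2  ->  (sqrt(2)x/2 - sqrt(2)y/2)^2 + (sqrt(2)x/2 + sqrt(2)y/2)^2 = x^2 + y^2   [equals x^2 + y^2: invariant]
(C) xy  ->  (sqrt(2)x/2 - sqrt(2)y/2)(sqrt(2)x/2 + sqrt(2)y/2) = x^2/2 - y^2/2   [differs from xy: not invariant]
(D) x^2 - y^2  ->  (sqrt(2)x/2 - sqrt(2)y/2)^2 - (sqrt(2)x/2 + sqrt(2)y/2)^2 = -2xy   [differs from x^2 - y^2: not invariant]

Only option (B), x^2 + y^2, is unchanged by the transformation.
x^2 + y^2 is the squared distance from the origin, which rotations preserve.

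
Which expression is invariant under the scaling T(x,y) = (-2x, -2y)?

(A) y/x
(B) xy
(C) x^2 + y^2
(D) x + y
A

Under the uniform scaling T(x,y) = (-2x, -2y):
Substitute the transformed coordinates into each option and compare with the original:
(A) y/x  ->  (-2y)/(-2x) = y/x   [equals y/x: invariant]
(B) xy  ->  (-2x)(-2y) = 4xy   [differs from xy: not invariant]
(C) x^2 + y^2  ->  (-2x)^2 + (-2y)^2 = 4x^2 + 4y^2   [differs from x^2 + y^2: not invariant]
(D) x + y  ->  (-2x) + (-2y) = -2x - 2y   [differs from x + y: not invariant]

Only option (A), y/x, is unchanged by the transformation.
The common factor -2 cancels in a ratio of coordinates, while sums, products and sums of squares pick up factors of -2 or 4.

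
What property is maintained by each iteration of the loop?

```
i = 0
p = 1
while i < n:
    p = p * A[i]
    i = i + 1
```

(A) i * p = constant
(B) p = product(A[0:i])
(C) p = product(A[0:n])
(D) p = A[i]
B

A loop invariant must hold before the first iteration and be re-established by every execution of the body.

(B) p = product(A[0:i]): Initially i = 0 and p = 1 = product of the empty slice A[0:0]. If p = product(A[0:i]) holds at the top of an iteration, the body sets p to product(A[0:i]) * A[i] = product(A[0:i+1]) and then i to i+1, so the property is restored. At exit i = n, giving p = product(A[0:n]).

The other options fail:
(A) i * p = constant: initially i * p = 0, but after one iteration it is 1 * A[0], which is nonzero in general.
(C) p = product(A[0:n]): false before the loop (p = 1, not the full product) -- it only becomes true at exit.
(D) p = A[i]: after the first iteration p = A[0] but i = 1; in general p is a product of several elements, not a single one.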